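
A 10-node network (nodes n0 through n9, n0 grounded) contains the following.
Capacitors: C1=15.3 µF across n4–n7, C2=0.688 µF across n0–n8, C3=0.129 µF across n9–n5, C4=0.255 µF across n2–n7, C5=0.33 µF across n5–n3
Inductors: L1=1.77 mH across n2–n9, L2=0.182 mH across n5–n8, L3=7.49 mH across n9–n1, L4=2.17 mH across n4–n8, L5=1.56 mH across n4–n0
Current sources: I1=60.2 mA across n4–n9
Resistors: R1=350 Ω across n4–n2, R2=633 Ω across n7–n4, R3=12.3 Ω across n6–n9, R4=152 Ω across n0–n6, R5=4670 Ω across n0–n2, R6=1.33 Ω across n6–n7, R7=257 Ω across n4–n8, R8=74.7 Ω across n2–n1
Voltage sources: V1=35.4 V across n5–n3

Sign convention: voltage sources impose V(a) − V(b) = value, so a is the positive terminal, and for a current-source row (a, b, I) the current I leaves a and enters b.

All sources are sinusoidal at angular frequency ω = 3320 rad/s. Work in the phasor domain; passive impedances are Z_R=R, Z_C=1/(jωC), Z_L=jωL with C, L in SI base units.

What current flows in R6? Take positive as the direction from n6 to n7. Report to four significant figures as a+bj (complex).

0.05503+0.009232j A

Element admittances at ω=3320 rad/s:
  Y(C1) = 0.000+0.05080j S between n4,n7
  Y(L1) = 0.000-0.1702j S between n2,n9
  I1: injects 0.0602 A into n9 (from n4)
  Y(R1) = 0.002857+0.000j S between n4,n2
  Y(C2) = 0.000+0.002284j S between n0,n8
  Y(L2) = 0.000-1.655j S between n5,n8
  Y(C3) = 0.000+0.0004283j S between n9,n5
  Y(C4) = 0.000+0.0008466j S between n2,n7
  Y(R2) = 0.001580+0.000j S between n7,n4
  Y(L3) = 0.000-0.04021j S between n9,n1
  Y(L4) = 0.000-0.1388j S between n4,n8
  Y(C5) = 0.000+0.001096j S between n5,n3
  Y(R3) = 0.08130+0.000j S between n6,n9
  Y(R4) = 0.006579+0.000j S between n0,n6
  Y(L5) = 0.000-0.1931j S between n4,n0
  Y(R5) = 0.0002141+0.000j S between n0,n2
  Y(R6) = 0.7519+0.000j S between n6,n7
  Y(R7) = 0.003891+0.000j S between n4,n8
  Y(R8) = 0.01339+0.000j S between n2,n1
  V1: constraint V(n5)−V(n3) = 35.4
Assemble and solve the 10×10 MNA system:
  V(n1)=0.9641-1.054j  V(n2)=0.9449-1.063j  V(n3)=-35.44-0.006611j  V(n4)=-0.03826-0.01008j  V(n5)=-0.04222-0.006611j  V(n6)=0.2627-1.074j  V(n7)=0.1895-1.086j  V(n8)=-0.04196-0.006880j  V(n9)=0.9609-1.047j
  i(V1)=0.000-0.03878j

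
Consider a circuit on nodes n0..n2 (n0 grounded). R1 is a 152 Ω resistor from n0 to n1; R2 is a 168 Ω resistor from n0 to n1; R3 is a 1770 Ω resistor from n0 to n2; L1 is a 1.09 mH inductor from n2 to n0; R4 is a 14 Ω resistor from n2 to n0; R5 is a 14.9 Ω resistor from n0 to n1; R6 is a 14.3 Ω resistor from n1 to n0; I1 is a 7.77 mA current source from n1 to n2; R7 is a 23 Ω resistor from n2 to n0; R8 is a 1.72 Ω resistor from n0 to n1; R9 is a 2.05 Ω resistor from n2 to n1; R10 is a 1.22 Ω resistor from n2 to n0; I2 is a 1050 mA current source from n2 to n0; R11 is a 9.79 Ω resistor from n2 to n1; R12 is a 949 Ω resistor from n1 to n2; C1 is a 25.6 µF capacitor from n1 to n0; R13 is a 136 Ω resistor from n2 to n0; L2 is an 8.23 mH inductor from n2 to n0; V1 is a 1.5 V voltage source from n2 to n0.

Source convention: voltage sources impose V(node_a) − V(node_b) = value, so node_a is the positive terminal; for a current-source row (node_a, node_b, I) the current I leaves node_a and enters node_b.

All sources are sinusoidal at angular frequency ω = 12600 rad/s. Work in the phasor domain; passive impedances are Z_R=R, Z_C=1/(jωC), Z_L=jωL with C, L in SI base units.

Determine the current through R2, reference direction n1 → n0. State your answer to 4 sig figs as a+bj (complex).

Apply KCL at each of the 2 non-ground nodes and solve the resulting linear system.
Node n1: branches {R1, R2, R5, R6, I1, R8, R9, R11, R12, C1} → V_1 = 0.6274-0.1531j
Node n2: branches {R3, L1, R4, I1, R7, R9, R10, I2, R11, R12, R13, L2, V1} → V_2 = 1.500+0.000j
Source currents: i(V1)=-2.972+0.03321j

0.003734-0.0009112j A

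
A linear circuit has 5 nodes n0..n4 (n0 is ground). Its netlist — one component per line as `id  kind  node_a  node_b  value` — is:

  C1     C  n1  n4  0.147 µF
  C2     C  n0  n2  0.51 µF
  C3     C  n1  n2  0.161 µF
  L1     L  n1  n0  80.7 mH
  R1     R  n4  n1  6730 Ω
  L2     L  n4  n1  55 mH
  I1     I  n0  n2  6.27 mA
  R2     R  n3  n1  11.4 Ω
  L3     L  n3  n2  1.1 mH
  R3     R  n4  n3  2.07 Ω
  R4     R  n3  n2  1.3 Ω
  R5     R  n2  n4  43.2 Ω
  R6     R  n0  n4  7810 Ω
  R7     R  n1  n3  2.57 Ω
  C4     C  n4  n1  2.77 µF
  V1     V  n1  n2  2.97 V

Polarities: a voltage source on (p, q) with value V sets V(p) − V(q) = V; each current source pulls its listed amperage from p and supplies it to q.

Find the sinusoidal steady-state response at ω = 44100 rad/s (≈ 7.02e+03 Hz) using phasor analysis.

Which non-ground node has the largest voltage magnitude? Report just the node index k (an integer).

1

MNA unknowns: 4 node voltages V₁..V_4 plus 1 source current (V1)
C1: Y=0.000+0.006483j on G[1,4]
C2: Y=0.000+0.02249j on G[0,2]
C3: Y=0.000+0.007100j on G[1,2]
L1: Y=0.000-0.0002810j on G[1,0]
R1: Y=0.0001486+0.000j on G[4,1]
L2: Y=0.000-0.0004123j on G[4,1]
I1: z[0]−=0.00627, z[2]+=0.00627
R2: Y=0.08772+0.000j on G[3,1]
L3: Y=0.000-0.02061j on G[3,2]
R3: Y=0.4831+0.000j on G[4,3]
R4: Y=0.7692+0.000j on G[3,2]
R5: Y=0.02315+0.000j on G[2,4]
R6: Y=0.0001280+0.000j on G[0,4]
R7: Y=0.3891+0.000j on G[1,3]
C4: Y=0.000+0.1222j on G[4,1]
V1: row V1−V2=2.97, i_V1 at 1,2
solve → V1=3.006-0.2748j, V2=0.03567-0.2748j, V3=1.208-0.09195j, V4=1.307+0.3296j
aux → i_V1=-0.9349-0.1507j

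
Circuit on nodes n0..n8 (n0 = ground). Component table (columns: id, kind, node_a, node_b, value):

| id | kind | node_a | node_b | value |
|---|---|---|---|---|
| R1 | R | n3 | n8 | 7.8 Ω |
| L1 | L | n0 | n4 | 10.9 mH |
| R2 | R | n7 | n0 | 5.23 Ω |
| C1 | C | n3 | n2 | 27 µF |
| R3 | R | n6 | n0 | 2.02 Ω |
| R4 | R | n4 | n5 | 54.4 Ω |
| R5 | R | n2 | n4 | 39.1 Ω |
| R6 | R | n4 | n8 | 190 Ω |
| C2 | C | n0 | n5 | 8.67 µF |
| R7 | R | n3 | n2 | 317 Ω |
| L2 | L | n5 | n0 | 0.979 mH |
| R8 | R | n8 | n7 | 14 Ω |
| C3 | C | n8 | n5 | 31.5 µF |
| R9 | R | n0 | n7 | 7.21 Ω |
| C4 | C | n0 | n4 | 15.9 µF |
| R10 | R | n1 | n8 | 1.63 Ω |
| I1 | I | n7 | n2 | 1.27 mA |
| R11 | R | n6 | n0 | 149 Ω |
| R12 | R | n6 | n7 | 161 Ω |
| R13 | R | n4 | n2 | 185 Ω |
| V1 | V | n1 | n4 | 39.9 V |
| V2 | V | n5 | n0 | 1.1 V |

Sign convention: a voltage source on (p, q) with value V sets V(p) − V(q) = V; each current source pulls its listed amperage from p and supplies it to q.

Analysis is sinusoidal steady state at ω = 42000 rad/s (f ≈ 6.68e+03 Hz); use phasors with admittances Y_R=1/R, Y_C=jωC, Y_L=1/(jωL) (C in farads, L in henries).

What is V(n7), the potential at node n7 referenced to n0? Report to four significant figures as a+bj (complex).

MNA unknowns: 8 node voltages V₁..V_8 plus 2 source currents (V1, V2)
R1: Y=0.1282+0.000j on G[3,8]
L1: Y=0.000-0.002184j on G[0,4]
R2: Y=0.1912+0.000j on G[7,0]
C1: Y=0.000+1.134j on G[3,2]
R3: Y=0.4950+0.000j on G[6,0]
R4: Y=0.01838+0.000j on G[4,5]
R5: Y=0.02558+0.000j on G[2,4]
R6: Y=0.005263+0.000j on G[4,8]
C2: Y=0.000+0.3641j on G[0,5]
R7: Y=0.003155+0.000j on G[3,2]
L2: Y=0.000-0.02432j on G[5,0]
R8: Y=0.07143+0.000j on G[8,7]
C3: Y=0.000+1.323j on G[8,5]
R9: Y=0.1387+0.000j on G[0,7]
C4: Y=0.000+0.6678j on G[0,4]
R10: Y=0.6135+0.000j on G[1,8]
I1: z[7]−=0.00127, z[2]+=0.00127
R11: Y=0.006711+0.000j on G[6,0]
R12: Y=0.006211+0.000j on G[6,7]
R13: Y=0.005405+0.000j on G[4,2]
V1: row V1−V4=39.9, i_V1 at 1,4
V2: row V5−V0=1.1, i_V2 at 5,0
solve → V1=23.46+11.23j, V2=4.711-1.757j, V3=4.358-2.335j, V4=-16.44+11.23j, V5=1.100+0.000j, V6=0.02024-0.01173j, V7=1.655-0.9594j, V8=9.459-5.473j
aux → i_V1=-8.589-10.25j, i_V2=6.918+10.89j

1.655-0.9594j V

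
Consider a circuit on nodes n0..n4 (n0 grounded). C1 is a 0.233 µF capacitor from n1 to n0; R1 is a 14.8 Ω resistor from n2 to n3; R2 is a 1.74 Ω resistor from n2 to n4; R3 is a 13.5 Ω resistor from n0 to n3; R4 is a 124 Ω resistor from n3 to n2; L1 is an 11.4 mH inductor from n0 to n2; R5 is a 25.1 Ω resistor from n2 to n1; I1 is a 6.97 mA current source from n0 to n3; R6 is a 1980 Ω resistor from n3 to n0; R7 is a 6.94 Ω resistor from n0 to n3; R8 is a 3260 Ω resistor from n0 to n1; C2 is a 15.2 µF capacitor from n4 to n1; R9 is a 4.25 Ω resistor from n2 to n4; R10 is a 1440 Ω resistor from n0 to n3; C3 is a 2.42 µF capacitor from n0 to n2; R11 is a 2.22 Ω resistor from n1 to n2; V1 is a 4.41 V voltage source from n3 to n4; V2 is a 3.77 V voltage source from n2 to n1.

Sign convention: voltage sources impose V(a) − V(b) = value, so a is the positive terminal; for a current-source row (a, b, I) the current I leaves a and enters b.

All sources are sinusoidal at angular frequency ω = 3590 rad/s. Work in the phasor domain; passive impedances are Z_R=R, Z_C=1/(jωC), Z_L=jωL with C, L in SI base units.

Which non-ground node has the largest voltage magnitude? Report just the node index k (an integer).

1

Element admittances at ω=3590 rad/s:
  Y(C1) = 0.000+0.0008365j S between n1,n0
  Y(R1) = 0.06757+0.000j S between n2,n3
  Y(R2) = 0.5747+0.000j S between n2,n4
  Y(R3) = 0.07407+0.000j S between n0,n3
  Y(R4) = 0.008065+0.000j S between n3,n2
  Y(L1) = 0.000-0.02443j S between n0,n2
  Y(R5) = 0.03984+0.000j S between n2,n1
  I1: injects 0.00697 A into n3 (from n0)
  Y(R6) = 0.0005051+0.000j S between n3,n0
  Y(R7) = 0.1441+0.000j S between n0,n3
  Y(R8) = 0.0003067+0.000j S between n0,n1
  Y(C2) = 0.000+0.05457j S between n4,n1
  Y(R9) = 0.2353+0.000j S between n2,n4
  Y(R10) = 0.0006944+0.000j S between n0,n3
  Y(C3) = 0.000+0.008688j S between n0,n2
  Y(R11) = 0.4505+0.000j S between n1,n2
  V1: constraint V(n3)−V(n4) = 4.41
  V2: constraint V(n2)−V(n1) = 3.77
Assemble and solve the 6×6 MNA system:
  V(n1)=-7.740-0.1103j  V(n2)=-3.970-0.1103j  V(n3)=0.05009-0.2553j  V(n4)=-4.360-0.2553j
  i(V1)=-0.3081+0.06697j  i(V2)=-1.859-0.1909j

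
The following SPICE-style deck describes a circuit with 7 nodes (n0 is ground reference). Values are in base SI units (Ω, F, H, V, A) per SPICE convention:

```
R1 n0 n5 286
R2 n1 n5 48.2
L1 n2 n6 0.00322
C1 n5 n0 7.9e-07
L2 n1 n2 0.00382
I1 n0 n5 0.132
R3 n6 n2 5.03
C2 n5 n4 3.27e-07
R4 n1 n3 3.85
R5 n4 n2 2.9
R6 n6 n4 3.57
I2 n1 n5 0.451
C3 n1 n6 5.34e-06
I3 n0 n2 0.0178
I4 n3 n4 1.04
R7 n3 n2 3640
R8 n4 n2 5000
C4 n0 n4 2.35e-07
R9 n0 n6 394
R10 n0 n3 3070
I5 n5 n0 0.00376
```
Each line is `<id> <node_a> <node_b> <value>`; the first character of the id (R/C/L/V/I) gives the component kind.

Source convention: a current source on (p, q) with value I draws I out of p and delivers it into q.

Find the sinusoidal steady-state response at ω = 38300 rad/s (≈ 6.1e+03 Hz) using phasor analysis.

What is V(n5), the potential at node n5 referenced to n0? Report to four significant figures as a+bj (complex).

Apply KCL at each of the 6 non-ground nodes and solve the resulting linear system.
Node n1: branches {R2, L2, R4, I2, C3} → V_1 = -12.62+5.238j
Node n2: branches {L1, L2, R3, R5, I3, R7, R8} → V_2 = -9.533-0.1321j
Node n3: branches {R4, I4, R7, R10} → V_3 = -16.60+5.226j
Node n4: branches {C2, R5, R6, I4, R8, C4} → V_4 = -8.595+0.02254j
Node n5: branches {R1, R2, C1, I1, C2, I2, I5} → V_5 = 3.197-5.599j
Node n6: branches {L1, R3, R6, C3, R9} → V_6 = -11.41-0.5905j

3.197-5.599j V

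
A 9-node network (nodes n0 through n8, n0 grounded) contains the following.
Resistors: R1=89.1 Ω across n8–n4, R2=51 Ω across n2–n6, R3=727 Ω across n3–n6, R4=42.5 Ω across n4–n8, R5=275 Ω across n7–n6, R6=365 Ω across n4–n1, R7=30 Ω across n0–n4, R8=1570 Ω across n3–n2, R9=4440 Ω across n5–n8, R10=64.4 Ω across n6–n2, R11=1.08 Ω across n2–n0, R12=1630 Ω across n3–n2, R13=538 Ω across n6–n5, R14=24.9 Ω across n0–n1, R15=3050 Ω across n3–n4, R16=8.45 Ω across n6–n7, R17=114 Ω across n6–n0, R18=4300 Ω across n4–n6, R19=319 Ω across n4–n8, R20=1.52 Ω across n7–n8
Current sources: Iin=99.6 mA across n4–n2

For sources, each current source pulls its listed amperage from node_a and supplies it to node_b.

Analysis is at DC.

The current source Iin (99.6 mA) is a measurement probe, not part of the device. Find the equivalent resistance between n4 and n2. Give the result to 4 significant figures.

R_eq = 19.36 Ω

MNA unknowns: 8 node voltages V₁..V_8
R1: Y=0.01122 on G[8,4]
R2: Y=0.01961 on G[2,6]
R3: Y=0.001376 on G[3,6]
R4: Y=0.02353 on G[4,8]
R5: Y=0.003636 on G[7,6]
R6: Y=0.002740 on G[4,1]
R7: Y=0.03333 on G[0,4]
R8: Y=0.0006369 on G[3,2]
R9: Y=0.0002252 on G[5,8]
R10: Y=0.01553 on G[6,2]
R11: Y=0.9259 on G[2,0]
R12: Y=0.0006135 on G[3,2]
R13: Y=0.001859 on G[6,5]
R14: Y=0.04016 on G[0,1]
R15: Y=0.0003279 on G[3,4]
R16: Y=0.1183 on G[6,7]
R17: Y=0.008772 on G[6,0]
R18: Y=0.0002326 on G[4,6]
R19: Y=0.003135 on G[4,8]
R20: Y=0.6579 on G[7,8]
Iin: z[4]−=0.0996, z[2]+=0.0996
solve → V1=-0.1181, V2=0.07813, V3=-0.4877, V4=-1.850, V5=-0.7115, V6=-0.6775, V7=-0.9432, V8=-0.9925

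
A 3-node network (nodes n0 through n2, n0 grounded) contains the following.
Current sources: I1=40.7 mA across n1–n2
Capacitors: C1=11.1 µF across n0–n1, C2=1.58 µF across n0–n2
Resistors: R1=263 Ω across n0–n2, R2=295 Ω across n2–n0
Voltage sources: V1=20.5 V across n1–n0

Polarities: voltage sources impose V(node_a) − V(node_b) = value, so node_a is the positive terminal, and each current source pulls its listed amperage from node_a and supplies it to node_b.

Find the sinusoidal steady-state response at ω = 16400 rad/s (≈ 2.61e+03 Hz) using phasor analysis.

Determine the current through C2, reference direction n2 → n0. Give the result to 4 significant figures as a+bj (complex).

MNA unknowns: 2 node voltages V₁..V_2 plus 1 source current (V1)
I1: z[1]−=0.0407, z[2]+=0.0407
C1: Y=0.000+0.1820j on G[0,1]
R1: Y=0.003802+0.000j on G[0,2]
R2: Y=0.003390+0.000j on G[2,0]
C2: Y=0.000+0.02591j on G[0,2]
V1: row V1−V0=20.5, i_V1 at 1,0
solve → V1=20.50+0.000j, V2=0.4048-1.458j
aux → i_V1=-0.04070-3.732j

0.03779+0.01049j A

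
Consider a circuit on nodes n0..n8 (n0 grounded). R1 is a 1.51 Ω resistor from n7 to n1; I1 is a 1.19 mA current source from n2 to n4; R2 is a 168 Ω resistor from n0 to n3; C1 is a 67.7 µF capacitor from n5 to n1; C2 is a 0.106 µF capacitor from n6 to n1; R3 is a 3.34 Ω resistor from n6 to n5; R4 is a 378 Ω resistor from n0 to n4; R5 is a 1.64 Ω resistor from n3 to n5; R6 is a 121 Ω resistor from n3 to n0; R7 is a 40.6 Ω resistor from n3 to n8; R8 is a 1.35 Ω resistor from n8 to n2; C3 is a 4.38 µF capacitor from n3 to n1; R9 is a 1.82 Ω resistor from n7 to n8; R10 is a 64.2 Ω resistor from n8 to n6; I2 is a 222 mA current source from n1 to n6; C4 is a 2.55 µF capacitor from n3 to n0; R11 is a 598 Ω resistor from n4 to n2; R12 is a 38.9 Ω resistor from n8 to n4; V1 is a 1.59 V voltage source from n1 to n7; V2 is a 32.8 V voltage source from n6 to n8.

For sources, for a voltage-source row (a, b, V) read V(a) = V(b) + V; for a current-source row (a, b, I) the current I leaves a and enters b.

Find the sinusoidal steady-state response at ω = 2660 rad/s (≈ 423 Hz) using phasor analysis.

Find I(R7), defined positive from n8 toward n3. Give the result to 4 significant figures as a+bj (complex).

-0.5057+0.2206j A

Apply KCL at each of the 8 non-ground nodes and solve the resulting linear system.
Node n1: branches {R1, C1, C2, C3, I2, V1} → V_1 = -12.20+12.19j
Node n2: branches {I1, R8, R11} → V_2 = -18.43+6.802j
Node n3: branches {R2, R5, R6, R7, C3, C4} → V_3 = 2.094-2.153j
Node n4: branches {I1, R4, R11, R12} → V_4 = -16.77+6.204j
Node n5: branches {C1, R3, R5} → V_5 = 3.270-2.269j
Node n6: branches {C2, R3, R10, I2, V2} → V_6 = 14.36+6.803j
Node n7: branches {R1, R9, V1} → V_7 = -13.79+12.19j
Node n8: branches {R7, R8, R9, R10, R12, V2} → V_8 = -18.44+6.803j
Source currents: i(V1)=1.498+2.961j, i(V2)=-3.612-2.724j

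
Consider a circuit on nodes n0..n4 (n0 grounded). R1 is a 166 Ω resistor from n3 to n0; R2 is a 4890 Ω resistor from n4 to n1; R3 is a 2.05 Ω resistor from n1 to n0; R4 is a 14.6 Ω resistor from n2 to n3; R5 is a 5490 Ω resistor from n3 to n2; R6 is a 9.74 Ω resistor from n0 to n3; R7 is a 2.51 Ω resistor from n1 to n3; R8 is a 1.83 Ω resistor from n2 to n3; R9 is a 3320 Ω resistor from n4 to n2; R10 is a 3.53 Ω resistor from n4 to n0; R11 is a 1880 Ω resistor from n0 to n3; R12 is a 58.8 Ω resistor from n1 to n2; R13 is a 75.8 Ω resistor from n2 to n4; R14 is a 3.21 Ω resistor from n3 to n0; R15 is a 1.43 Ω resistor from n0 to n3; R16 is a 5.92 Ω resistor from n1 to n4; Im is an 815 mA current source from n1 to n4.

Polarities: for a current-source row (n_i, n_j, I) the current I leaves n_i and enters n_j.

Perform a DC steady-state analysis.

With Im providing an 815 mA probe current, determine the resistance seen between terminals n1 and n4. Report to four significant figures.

R_eq = 2.589 Ω

MNA unknowns: 4 node voltages V₁..V_4
R1: Y=0.006024 on G[3,0]
R2: Y=0.0002045 on G[4,1]
R3: Y=0.4878 on G[1,0]
R4: Y=0.06849 on G[2,3]
R5: Y=0.0001821 on G[3,2]
R6: Y=0.1027 on G[0,3]
R7: Y=0.3984 on G[1,3]
R8: Y=0.5464 on G[2,3]
R9: Y=0.0003012 on G[4,2]
R10: Y=0.2833 on G[4,0]
R11: Y=0.0005319 on G[0,3]
R12: Y=0.01701 on G[1,2]
R13: Y=0.01319 on G[2,4]
R14: Y=0.3115 on G[3,0]
R15: Y=0.6993 on G[0,3]
R16: Y=0.1689 on G[1,4]
Im: z[1]−=0.815, z[4]+=0.815
solve → V1=-0.5713, V2=-0.1166, V3=-0.1403, V4=1.539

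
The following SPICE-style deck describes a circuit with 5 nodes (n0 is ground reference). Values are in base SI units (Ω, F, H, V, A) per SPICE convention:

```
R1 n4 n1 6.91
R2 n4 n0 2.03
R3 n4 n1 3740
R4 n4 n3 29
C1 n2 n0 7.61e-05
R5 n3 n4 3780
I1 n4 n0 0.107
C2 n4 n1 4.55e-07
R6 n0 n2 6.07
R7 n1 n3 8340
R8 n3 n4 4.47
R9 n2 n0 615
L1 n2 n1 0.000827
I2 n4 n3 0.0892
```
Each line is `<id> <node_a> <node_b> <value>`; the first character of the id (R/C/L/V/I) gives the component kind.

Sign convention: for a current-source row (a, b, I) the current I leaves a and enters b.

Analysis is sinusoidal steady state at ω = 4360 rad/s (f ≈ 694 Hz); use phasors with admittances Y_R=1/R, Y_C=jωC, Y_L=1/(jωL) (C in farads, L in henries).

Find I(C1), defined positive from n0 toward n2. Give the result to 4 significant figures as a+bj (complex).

Element admittances at ω=4360 rad/s:
  Y(R1) = 0.1447+0.000j S between n4,n1
  Y(R2) = 0.4926+0.000j S between n4,n0
  Y(R3) = 0.0002674+0.000j S between n4,n1
  Y(R4) = 0.03448+0.000j S between n4,n3
  Y(C1) = 0.000+0.3318j S between n2,n0
  Y(R5) = 0.0002646+0.000j S between n3,n4
  I1: injects 0.107 A into n0 (from n4)
  Y(C2) = 0.000+0.001984j S between n4,n1
  Y(R6) = 0.1647+0.000j S between n0,n2
  Y(R7) = 0.0001199+0.000j S between n1,n3
  Y(R8) = 0.2237+0.000j S between n3,n4
  Y(R9) = 0.001626+0.000j S between n2,n0
  Y(L1) = 0.000-0.2773j S between n2,n1
  I2: injects 0.0892 A into n3 (from n4)
Assemble and solve the 4×4 MNA system:
  V(n1)=-0.02832-0.02256j  V(n2)=-0.02001+0.05376j  V(n3)=0.1708-0.004688j  V(n4)=-0.1742-0.004680j

0.01784+0.006639j A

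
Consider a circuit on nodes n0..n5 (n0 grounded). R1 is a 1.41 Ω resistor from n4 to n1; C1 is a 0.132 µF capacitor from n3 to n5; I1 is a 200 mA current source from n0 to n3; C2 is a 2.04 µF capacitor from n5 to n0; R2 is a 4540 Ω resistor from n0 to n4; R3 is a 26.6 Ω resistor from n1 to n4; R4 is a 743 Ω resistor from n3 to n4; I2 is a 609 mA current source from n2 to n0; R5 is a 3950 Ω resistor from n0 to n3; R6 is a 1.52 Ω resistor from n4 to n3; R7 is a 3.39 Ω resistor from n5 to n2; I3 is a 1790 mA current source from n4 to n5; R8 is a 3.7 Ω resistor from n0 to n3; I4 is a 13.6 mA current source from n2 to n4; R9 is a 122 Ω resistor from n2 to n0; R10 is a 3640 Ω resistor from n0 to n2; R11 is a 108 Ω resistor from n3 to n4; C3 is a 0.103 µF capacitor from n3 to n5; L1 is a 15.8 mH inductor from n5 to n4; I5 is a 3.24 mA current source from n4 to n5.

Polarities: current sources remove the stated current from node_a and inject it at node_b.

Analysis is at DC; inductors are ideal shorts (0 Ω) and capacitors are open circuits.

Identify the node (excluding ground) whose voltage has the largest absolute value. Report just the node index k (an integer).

2

Apply KCL at each of the 5 non-ground nodes and solve the resulting linear system.
Node n1: branches {R1, R3} → V_1 = -2.235
Node n2: branches {I2, R7, I4, R9, R10} → V_2 = -4.224
Node n3: branches {C1, I1, R4, R5, R6, R8, R11, C3} → V_3 = -1.378
Node n4: branches {R1, R2, R3, R4, R6, I3, I4, R11, L1, I5} → V_4 = -2.235
Node n5: branches {C1, C2, R7, I3, C3, L1, I5} → V_5 = -2.235
Source currents: i(L1)=1.206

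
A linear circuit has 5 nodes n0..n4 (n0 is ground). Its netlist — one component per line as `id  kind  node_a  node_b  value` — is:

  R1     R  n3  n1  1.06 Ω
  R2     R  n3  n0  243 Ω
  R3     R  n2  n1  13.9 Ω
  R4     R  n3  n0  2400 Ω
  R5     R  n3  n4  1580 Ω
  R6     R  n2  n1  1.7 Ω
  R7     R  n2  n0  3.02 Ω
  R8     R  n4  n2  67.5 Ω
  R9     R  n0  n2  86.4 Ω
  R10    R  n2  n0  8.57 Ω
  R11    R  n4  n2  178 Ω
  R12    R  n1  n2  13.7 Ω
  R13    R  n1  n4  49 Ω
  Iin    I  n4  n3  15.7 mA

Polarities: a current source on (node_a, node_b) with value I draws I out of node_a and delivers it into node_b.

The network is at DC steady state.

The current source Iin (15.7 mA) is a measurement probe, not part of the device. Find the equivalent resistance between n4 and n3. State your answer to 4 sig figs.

R_eq = 25.45 Ω

MNA unknowns: 4 node voltages V₁..V_4
R1: Y=0.9434 on G[3,1]
R2: Y=0.004115 on G[3,0]
R3: Y=0.07194 on G[2,1]
R4: Y=0.0004167 on G[3,0]
R5: Y=0.0006329 on G[3,4]
R6: Y=0.5882 on G[2,1]
R7: Y=0.3311 on G[2,0]
R8: Y=0.01481 on G[4,2]
R9: Y=0.01157 on G[0,2]
R10: Y=0.1167 on G[2,0]
R11: Y=0.005618 on G[4,2]
R12: Y=0.07299 on G[1,2]
R13: Y=0.02041 on G[1,4]
Iin: z[4]−=0.0157, z[3]+=0.0157
solve → V1=0.009977, V2=-0.0002587, V3=0.02623, V4=-0.3734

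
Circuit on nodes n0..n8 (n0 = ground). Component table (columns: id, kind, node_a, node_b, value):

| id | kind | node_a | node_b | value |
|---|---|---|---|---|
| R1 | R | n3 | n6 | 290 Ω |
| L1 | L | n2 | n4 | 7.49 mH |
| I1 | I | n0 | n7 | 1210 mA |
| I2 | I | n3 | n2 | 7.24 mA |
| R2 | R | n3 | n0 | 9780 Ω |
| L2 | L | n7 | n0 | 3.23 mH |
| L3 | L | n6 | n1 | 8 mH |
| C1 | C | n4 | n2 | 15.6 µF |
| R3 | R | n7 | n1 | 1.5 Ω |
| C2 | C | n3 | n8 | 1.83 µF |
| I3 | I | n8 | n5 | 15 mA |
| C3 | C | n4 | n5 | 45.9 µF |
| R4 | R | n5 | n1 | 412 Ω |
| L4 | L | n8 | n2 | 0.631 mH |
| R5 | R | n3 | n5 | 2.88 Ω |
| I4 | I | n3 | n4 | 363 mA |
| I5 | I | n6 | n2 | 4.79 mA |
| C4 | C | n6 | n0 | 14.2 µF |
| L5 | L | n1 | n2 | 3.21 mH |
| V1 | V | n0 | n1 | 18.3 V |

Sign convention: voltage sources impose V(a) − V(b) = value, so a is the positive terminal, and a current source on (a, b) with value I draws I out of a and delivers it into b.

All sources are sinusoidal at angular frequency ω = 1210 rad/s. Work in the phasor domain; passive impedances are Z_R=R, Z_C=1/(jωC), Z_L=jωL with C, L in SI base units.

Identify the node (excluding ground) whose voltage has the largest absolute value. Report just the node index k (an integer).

6

Apply KCL at each of the 8 non-ground nodes and solve the resulting linear system.
Node n1: branches {L3, R3, R4, L5, V1} → V_1 = -18.30+0.000j
Node n2: branches {L1, I2, C1, L4, I5, L5} → V_2 = -18.15-0.009629j
Node n3: branches {R1, I2, R2, C2, R5, I4} → V_3 = -19.45+6.366j
Node n4: branches {L1, C1, C3, I4} → V_4 = -17.77+0.1506j
Node n5: branches {I3, C3, R4, R5} → V_5 = -18.40+6.423j
Node n6: branches {R1, L3, I5, C4} → V_6 = -22.20+0.05472j
Node n7: branches {I1, L2, R3} → V_7 = -14.37-5.515j
Node n8: branches {C2, I3, L4} → V_8 = -18.15-0.03190j
Source currents: i(V1)=-2.624+3.296j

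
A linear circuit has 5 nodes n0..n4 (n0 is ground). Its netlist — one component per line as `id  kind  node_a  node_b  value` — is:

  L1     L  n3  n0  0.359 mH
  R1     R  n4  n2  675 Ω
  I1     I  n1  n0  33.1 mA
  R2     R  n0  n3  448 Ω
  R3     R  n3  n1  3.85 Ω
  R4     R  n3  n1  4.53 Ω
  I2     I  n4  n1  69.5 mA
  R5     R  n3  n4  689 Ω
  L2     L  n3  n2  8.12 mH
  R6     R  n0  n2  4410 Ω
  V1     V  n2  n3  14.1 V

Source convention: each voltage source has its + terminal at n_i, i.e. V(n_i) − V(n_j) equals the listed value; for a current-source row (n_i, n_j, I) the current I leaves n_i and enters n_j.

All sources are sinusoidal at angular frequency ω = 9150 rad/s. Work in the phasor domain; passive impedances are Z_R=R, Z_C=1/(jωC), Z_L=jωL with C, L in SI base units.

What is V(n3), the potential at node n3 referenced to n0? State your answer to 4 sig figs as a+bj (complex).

MNA unknowns: 4 node voltages V₁..V_4 plus 1 source current (V1)
L1: Y=0.000-0.3044j on G[3,0]
R1: Y=0.001481+0.000j on G[4,2]
I1: z[1]−=0.0331, z[0]+=0.0331
R2: Y=0.002232+0.000j on G[0,3]
R3: Y=0.2597+0.000j on G[3,1]
R4: Y=0.2208+0.000j on G[3,1]
I2: z[4]−=0.0695, z[1]+=0.0695
R5: Y=0.001451+0.000j on G[3,4]
L2: Y=0.000-0.01346j on G[3,2]
R6: Y=0.0002268+0.000j on G[0,2]
V1: row V2−V3=14.1, i_V1 at 2,3
solve → V1=0.07479-0.1192j, V2=14.10-0.1192j, V3=-0.0009630-0.1192j, V4=-16.58-0.1192j
aux → i_V1=-0.04864+0.1898j

-0.0009630-0.1192j V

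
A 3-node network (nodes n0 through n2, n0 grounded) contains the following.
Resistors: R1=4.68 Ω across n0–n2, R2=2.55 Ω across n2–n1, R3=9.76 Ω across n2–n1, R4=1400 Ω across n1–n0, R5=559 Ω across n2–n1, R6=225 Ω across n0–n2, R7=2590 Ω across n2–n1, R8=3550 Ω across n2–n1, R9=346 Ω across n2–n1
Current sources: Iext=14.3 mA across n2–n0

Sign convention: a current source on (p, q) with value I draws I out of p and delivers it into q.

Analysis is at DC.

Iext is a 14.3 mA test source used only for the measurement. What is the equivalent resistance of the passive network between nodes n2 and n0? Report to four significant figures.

Element admittances at DC:
  Y(R1) = 0.2137 S between n0,n2
  Y(R2) = 0.3922 S between n2,n1
  Y(R3) = 0.1025 S between n2,n1
  Y(R4) = 0.0007143 S between n1,n0
  Y(R5) = 0.001789 S between n2,n1
  Y(R6) = 0.004444 S between n0,n2
  Y(R7) = 0.0003861 S between n2,n1
  Y(R8) = 0.0002817 S between n2,n1
  Y(R9) = 0.002890 S between n2,n1
  Iext: injects 0.0143 A into n0 (from n2)
Assemble and solve the 2×2 MNA system:
  V(n1)=-0.06525  V(n2)=-0.06535

R_eq = 4.570 Ω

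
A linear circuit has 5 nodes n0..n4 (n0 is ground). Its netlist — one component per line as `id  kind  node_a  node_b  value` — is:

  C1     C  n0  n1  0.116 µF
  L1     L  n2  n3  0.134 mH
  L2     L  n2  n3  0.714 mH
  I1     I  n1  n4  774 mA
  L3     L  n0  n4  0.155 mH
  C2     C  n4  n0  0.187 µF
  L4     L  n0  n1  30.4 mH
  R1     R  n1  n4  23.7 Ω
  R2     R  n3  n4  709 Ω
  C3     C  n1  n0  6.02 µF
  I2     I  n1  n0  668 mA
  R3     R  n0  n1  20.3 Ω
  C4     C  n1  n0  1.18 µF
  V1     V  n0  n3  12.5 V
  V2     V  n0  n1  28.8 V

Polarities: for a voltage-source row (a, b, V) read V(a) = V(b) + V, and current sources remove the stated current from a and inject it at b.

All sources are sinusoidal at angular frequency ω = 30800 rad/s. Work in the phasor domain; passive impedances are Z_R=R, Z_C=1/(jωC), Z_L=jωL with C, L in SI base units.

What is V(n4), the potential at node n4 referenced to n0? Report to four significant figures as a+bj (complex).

Element admittances at ω=30800 rad/s:
  Y(C1) = 0.000+0.003573j S between n0,n1
  Y(L1) = 0.000-0.2423j S between n2,n3
  Y(L2) = 0.000-0.04547j S between n2,n3
  I1: injects 0.774 A into n4 (from n1)
  Y(L3) = 0.000-0.2095j S between n0,n4
  Y(C2) = 0.000+0.005760j S between n4,n0
  Y(L4) = 0.000-0.001068j S between n0,n1
  Y(R1) = 0.04219+0.000j S between n1,n4
  Y(R2) = 0.001410+0.000j S between n3,n4
  Y(C3) = 0.000+0.1854j S between n1,n0
  I2: injects 0.668 A into n0 (from n1)
  Y(R3) = 0.04926+0.000j S between n0,n1
  Y(C4) = 0.000+0.03634j S between n1,n0
  V1: constraint V(n0)−V(n3) = 12.5
  V2: constraint V(n0)−V(n1) = 28.8
Assemble and solve the 6×6 MNA system:
  V(n1)=-28.80+0.000j  V(n2)=-12.50+0.000j  V(n3)=-12.50+0.000j  V(n4)=-0.4610-2.154j
  i(V1)=-0.01698+0.003038j  i(V2)=-1.172-6.368j

-0.4610-2.154j V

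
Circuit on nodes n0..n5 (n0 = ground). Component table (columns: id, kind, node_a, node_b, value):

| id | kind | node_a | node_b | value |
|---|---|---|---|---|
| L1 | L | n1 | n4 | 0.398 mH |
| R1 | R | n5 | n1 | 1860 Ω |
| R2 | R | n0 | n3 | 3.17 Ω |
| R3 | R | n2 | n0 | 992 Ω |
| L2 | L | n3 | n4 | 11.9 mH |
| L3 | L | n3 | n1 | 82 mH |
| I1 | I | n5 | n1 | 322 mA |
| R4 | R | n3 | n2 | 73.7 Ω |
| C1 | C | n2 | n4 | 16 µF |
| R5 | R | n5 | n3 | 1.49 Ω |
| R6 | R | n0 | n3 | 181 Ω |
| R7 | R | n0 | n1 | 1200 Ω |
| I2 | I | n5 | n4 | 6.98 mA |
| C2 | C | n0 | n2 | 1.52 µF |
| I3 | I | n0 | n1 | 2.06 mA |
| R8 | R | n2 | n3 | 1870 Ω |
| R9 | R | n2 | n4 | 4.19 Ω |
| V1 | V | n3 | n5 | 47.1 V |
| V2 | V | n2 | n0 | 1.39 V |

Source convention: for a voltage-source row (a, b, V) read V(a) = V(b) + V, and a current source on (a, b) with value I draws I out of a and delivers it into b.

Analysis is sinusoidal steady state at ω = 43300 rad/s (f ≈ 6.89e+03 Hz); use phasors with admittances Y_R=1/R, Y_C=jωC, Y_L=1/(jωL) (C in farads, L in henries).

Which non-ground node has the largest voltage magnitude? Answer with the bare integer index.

5

Apply KCL at each of the 5 non-ground nodes and solve the resulting linear system.
Node n1: branches {L1, R1, L3, I1, R7, I3} → V_1 = 1.622+4.689j
Node n2: branches {R3, R4, C1, C2, R8, R9, V2} → V_2 = 1.390+0.000j
Node n3: branches {R2, L2, L3, R4, R5, R6, R8, V1} → V_3 = -0.8420-0.008232j
Node n4: branches {L1, L2, C1, I2, R9} → V_4 = 1.523-0.3908j
Node n5: branches {R1, I1, R5, I2, V1} → V_5 = -47.94-0.008232j
Source currents: i(V1)=-31.31-0.002525j, i(V2)=0.2696-0.09275j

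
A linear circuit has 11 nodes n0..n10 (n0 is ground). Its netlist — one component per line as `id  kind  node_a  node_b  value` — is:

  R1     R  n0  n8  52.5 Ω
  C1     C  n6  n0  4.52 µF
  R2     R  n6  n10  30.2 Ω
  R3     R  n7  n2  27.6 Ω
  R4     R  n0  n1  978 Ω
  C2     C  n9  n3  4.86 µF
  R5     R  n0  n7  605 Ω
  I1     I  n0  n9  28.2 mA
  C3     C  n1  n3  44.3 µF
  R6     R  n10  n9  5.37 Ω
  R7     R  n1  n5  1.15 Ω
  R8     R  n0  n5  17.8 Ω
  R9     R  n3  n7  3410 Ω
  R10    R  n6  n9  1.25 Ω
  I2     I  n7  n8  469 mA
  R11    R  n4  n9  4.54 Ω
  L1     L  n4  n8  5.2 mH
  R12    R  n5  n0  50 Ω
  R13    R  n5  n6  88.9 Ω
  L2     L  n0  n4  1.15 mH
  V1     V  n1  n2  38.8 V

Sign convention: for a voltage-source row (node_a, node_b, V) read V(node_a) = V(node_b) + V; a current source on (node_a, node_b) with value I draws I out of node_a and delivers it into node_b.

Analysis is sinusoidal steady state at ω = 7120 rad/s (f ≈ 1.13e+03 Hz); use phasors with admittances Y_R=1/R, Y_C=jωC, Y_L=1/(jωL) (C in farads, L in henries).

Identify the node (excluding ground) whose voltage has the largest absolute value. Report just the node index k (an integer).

MNA unknowns: 10 node voltages V₁..V_10 plus 1 source current (V1)
R1: Y=0.01905+0.000j on G[0,8]
C1: Y=0.000+0.03218j on G[6,0]
R2: Y=0.03311+0.000j on G[6,10]
R3: Y=0.03623+0.000j on G[7,2]
R4: Y=0.001022+0.000j on G[0,1]
C2: Y=0.000+0.03460j on G[9,3]
R5: Y=0.001653+0.000j on G[0,7]
I1: z[0]−=0.0282, z[9]+=0.0282
C3: Y=0.000+0.3154j on G[1,3]
R6: Y=0.1862+0.000j on G[10,9]
R7: Y=0.8696+0.000j on G[1,5]
R8: Y=0.05618+0.000j on G[0,5]
R9: Y=0.0002933+0.000j on G[3,7]
R10: Y=0.8000+0.000j on G[6,9]
I2: z[7]−=0.469, z[8]+=0.469
R11: Y=0.2203+0.000j on G[4,9]
L1: Y=0.000-0.02701j on G[4,8]
R12: Y=0.02000+0.000j on G[5,0]
R13: Y=0.01125+0.000j on G[5,6]
L2: Y=0.000-0.1221j on G[0,4]
V1: row V1−V2=38.8, i_V1 at 1,2
solve → V1=-3.279+2.431j, V2=-42.08+2.431j, V3=-2.634+2.202j, V4=3.879+0.9487j, V5=-2.942+2.204j, V6=3.148-0.3894j, V7=-52.24+2.324j, V8=11.22+10.40j, V9=3.245-0.3023j, V10=3.231-0.3154j
aux → i_V1=0.3681+0.003877j

7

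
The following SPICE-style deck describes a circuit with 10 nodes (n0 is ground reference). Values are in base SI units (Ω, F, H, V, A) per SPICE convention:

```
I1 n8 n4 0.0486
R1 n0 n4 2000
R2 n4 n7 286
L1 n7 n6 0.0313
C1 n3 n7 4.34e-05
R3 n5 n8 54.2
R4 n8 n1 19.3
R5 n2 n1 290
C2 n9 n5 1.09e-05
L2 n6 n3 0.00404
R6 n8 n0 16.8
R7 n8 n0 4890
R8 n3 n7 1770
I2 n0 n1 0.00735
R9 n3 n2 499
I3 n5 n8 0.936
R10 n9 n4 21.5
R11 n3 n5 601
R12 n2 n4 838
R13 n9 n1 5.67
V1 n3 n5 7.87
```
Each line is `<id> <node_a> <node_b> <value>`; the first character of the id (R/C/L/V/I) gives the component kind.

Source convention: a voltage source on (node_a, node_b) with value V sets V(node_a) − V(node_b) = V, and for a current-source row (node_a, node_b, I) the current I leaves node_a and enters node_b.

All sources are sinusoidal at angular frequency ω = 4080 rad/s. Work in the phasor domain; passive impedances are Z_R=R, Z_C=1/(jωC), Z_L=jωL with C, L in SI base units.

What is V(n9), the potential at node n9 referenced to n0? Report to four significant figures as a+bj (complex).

Element admittances at ω=4080 rad/s:
  I1: injects 0.0486 A into n4 (from n8)
  Y(R1) = 0.0005000+0.000j S between n0,n4
  Y(R2) = 0.003497+0.000j S between n4,n7
  Y(L1) = 0.000-0.007831j S between n7,n6
  Y(C1) = 0.000+0.1771j S between n3,n7
  Y(R3) = 0.01845+0.000j S between n5,n8
  Y(R4) = 0.05181+0.000j S between n8,n1
  Y(R5) = 0.003448+0.000j S between n2,n1
  Y(C2) = 0.000+0.04447j S between n9,n5
  Y(L2) = 0.000-0.06067j S between n6,n3
  Y(R6) = 0.05952+0.000j S between n8,n0
  Y(R7) = 0.0002045+0.000j S between n8,n0
  Y(R8) = 0.0005650+0.000j S between n3,n7
  I2: injects 0.00735 A into n1 (from n0)
  Y(R9) = 0.002004+0.000j S between n3,n2
  I3: injects 0.936 A into n8 (from n5)
  Y(R10) = 0.04651+0.000j S between n9,n4
  Y(R11) = 0.001664+0.000j S between n3,n5
  Y(R12) = 0.001193+0.000j S between n2,n4
  Y(R13) = 0.1764+0.000j S between n9,n1
  V1: constraint V(n3)−V(n5) = 7.87
Assemble and solve the 10×10 MNA system:
  V(n1)=-10.06-3.216j  V(n2)=-10.48+0.5404j  V(n3)=-10.42+9.218j  V(n4)=-11.82-3.178j  V(n5)=-18.29+9.218j  V(n6)=-10.45+9.220j  V(n7)=-10.68+9.240j  V(n8)=0.2220+0.02661j  V(n9)=-13.11-4.242j
  i(V1)=-0.01721-0.06081j

-13.11-4.242j V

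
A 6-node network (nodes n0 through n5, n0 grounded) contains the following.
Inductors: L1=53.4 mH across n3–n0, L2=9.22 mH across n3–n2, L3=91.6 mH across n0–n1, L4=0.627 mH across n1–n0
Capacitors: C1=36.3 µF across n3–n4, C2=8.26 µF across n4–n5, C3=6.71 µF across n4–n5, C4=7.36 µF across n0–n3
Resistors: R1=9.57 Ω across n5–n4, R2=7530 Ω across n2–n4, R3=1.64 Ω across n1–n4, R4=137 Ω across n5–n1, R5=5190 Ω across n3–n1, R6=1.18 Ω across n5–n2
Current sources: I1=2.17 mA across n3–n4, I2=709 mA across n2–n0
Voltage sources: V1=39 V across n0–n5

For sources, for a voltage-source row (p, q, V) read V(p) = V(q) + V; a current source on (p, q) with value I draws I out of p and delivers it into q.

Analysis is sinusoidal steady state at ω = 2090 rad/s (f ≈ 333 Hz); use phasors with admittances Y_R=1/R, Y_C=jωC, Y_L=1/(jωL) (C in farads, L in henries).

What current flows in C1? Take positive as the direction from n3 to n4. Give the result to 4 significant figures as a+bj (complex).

Apply KCL at each of the 5 non-ground nodes and solve the resulting linear system.
Node n1: branches {L3, R3, R4, R5, L4} → V_1 = -3.982-5.114j
Node n2: branches {L2, R2, R6, I2} → V_2 = -39.02-4.931j
Node n3: branches {L1, L2, C1, I1, R5, C4} → V_3 = 41.52+8.375j
Node n4: branches {C1, R1, R2, C2, R3, C3, I1} → V_4 = -10.02-0.1618j
Node n5: branches {R1, C2, C3, R4, R6, V1} → V_5 = -39.00+0.000j
Source currents: i(V1)=-3.274+3.326j

-0.6476+3.910j A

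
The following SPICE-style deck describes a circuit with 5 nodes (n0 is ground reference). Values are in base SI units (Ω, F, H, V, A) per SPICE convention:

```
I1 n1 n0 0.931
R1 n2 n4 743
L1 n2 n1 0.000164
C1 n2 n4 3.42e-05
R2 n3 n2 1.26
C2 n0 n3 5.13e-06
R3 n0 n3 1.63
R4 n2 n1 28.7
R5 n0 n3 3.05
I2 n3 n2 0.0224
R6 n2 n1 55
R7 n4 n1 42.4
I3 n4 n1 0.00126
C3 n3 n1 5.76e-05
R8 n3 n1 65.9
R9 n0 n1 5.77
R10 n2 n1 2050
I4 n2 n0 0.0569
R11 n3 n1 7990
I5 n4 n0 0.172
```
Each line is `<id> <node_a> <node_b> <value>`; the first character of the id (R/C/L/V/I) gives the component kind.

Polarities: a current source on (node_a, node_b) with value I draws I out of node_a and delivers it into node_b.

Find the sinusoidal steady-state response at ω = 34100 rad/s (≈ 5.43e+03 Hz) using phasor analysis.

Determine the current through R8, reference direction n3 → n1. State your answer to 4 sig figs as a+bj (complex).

0.0008077-0.006370j A

MNA unknowns: 4 node voltages V₁..V_4
I1: z[1]−=0.931, z[0]+=0.931
R1: Y=0.001346+0.000j on G[2,4]
L1: Y=0.000-0.1788j on G[2,1]
C1: Y=0.000+1.166j on G[2,4]
R2: Y=0.7937+0.000j on G[3,2]
C2: Y=0.000+0.1749j on G[0,3]
R3: Y=0.6135+0.000j on G[0,3]
R4: Y=0.03484+0.000j on G[2,1]
R5: Y=0.3279+0.000j on G[0,3]
I2: z[3]−=0.0224, z[2]+=0.0224
R6: Y=0.01818+0.000j on G[2,1]
R7: Y=0.02358+0.000j on G[4,1]
I3: z[4]−=0.00126, z[1]+=0.00126
C3: Y=0.000+1.964j on G[3,1]
R8: Y=0.01517+0.000j on G[3,1]
R9: Y=0.1733+0.000j on G[0,1]
R10: Y=0.0004878+0.000j on G[2,1]
I4: z[2]−=0.0569, z[0]+=0.0569
R11: Y=0.0001252+0.000j on G[3,1]
I5: z[4]−=0.172, z[0]+=0.172
solve → V1=-1.071+0.5142j, V2=-1.177+0.1058j, V3=-1.017+0.09442j, V4=-1.172+0.2523j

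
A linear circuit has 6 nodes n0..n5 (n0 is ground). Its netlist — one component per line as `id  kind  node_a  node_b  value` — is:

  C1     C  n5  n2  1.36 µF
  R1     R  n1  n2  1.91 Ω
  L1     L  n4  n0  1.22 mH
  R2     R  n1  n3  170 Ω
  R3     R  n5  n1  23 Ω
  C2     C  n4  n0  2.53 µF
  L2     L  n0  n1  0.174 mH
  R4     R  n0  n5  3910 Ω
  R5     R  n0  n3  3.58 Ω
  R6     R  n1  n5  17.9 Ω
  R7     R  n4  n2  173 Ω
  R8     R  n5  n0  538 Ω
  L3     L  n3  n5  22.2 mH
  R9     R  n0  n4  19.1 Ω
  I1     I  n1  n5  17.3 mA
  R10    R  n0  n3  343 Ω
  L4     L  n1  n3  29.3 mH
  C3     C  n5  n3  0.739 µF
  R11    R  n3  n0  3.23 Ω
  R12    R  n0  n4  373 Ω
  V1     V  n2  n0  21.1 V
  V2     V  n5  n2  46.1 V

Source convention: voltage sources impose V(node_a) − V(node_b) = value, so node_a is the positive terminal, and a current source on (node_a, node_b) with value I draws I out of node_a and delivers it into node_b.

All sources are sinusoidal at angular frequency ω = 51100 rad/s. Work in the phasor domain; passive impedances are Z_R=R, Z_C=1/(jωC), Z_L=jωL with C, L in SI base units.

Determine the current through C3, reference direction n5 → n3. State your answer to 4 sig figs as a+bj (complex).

Element admittances at ω=51100 rad/s:
  Y(C1) = 0.000+0.06950j S between n5,n2
  Y(R1) = 0.5236+0.000j S between n1,n2
  Y(L1) = 0.000-0.01604j S between n4,n0
  Y(R2) = 0.005882+0.000j S between n1,n3
  Y(R3) = 0.04348+0.000j S between n5,n1
  Y(C2) = 0.000+0.1293j S between n4,n0
  Y(L2) = 0.000-0.1125j S between n0,n1
  Y(R4) = 0.0002558+0.000j S between n0,n5
  Y(R5) = 0.2793+0.000j S between n0,n3
  Y(R6) = 0.05587+0.000j S between n1,n5
  Y(R7) = 0.005780+0.000j S between n4,n2
  Y(R8) = 0.001859+0.000j S between n5,n0
  Y(L3) = 0.000-0.0008815j S between n3,n5
  Y(R9) = 0.05236+0.000j S between n0,n4
  I1: injects 0.0173 A into n5 (from n1)
  Y(R10) = 0.002915+0.000j S between n0,n3
  Y(L4) = 0.000-0.0006679j S between n1,n3
  Y(C3) = 0.000+0.03776j S between n5,n3
  Y(R11) = 0.3096+0.000j S between n3,n0
  Y(R12) = 0.002681+0.000j S between n0,n4
  V1: constraint V(n2)−V(n0) = 21.1
  V2: constraint V(n5)−V(n2) = 46.1
Assemble and solve the 7×7 MNA system:
  V(n1)=27.28+4.946j  V(n2)=21.10+0.000j  V(n3)=0.5244+4.133j  V(n4)=0.4489-0.8359j  V(n5)=67.20+0.000j
  i(V1)=-1.128+0.6171j  i(V2)=-4.243-5.171j

0.1561+2.518j A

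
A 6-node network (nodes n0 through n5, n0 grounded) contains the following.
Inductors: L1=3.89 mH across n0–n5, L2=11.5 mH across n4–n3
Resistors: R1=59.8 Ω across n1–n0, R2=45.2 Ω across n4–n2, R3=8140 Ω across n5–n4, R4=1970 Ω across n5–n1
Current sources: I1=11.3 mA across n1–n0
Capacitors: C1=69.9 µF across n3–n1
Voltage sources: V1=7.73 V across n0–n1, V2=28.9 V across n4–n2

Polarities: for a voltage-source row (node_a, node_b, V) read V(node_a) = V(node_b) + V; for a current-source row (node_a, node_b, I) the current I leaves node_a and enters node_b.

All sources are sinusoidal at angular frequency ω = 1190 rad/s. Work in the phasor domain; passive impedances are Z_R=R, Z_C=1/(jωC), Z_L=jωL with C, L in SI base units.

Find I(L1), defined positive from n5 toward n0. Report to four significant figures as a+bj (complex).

MNA unknowns: 5 node voltages V₁..V_5 plus 2 source currents (V1, V2)
L1: Y=0.000-0.2160j on G[0,5]
R1: Y=0.01672+0.000j on G[1,0]
R2: Y=0.02212+0.000j on G[4,2]
R3: Y=0.0001229+0.000j on G[5,4]
I1: z[1]−=0.0113, z[0]+=0.0113
R4: Y=0.0005076+0.000j on G[5,1]
C1: Y=0.000+0.08318j on G[3,1]
L2: Y=0.000-0.07307j on G[4,3]
V1: row V0−V1=7.73, i_V1 at 0,1
V2: row V4−V2=28.9, i_V2 at 4,2
solve → V1=-7.730+0.000j, V2=-36.63+0.001579j, V3=-7.730-0.01142j, V4=-7.730+0.001579j, V5=-6.674e-05-0.02256j
aux → i_V1=-0.1228+1.442e-05j, i_V2=-0.6394+0.000j

-0.004873+1.442e-05j A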